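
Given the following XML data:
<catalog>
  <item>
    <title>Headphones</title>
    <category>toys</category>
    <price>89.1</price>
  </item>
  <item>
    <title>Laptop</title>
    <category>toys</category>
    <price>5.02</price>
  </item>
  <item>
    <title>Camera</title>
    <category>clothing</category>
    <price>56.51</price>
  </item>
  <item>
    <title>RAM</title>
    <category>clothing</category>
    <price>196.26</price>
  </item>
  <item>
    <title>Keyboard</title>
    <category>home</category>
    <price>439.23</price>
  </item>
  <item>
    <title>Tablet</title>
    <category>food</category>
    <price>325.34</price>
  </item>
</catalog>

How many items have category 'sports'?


Scanning <item> elements for <category>sports</category>:
Count: 0

ANSWER: 0


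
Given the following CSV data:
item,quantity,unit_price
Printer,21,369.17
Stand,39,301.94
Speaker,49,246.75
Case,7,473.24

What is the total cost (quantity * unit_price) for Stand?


Row: Stand
quantity = 39
unit_price = 301.94
total = 39 * 301.94 = 11775.66

ANSWER: 11775.66


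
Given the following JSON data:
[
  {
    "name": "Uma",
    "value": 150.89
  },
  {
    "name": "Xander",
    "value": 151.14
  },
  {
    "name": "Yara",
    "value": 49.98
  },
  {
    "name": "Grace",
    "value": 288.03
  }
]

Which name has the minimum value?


Comparing values:
  Uma: 150.89
  Xander: 151.14
  Yara: 49.98
  Grace: 288.03
Minimum: Yara (49.98)

ANSWER: Yara


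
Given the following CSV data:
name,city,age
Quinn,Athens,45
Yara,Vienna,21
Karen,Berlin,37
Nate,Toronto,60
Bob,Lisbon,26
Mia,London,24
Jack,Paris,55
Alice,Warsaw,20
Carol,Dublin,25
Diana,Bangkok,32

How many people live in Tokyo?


Scanning city column for 'Tokyo':
Total matches: 0

ANSWER: 0


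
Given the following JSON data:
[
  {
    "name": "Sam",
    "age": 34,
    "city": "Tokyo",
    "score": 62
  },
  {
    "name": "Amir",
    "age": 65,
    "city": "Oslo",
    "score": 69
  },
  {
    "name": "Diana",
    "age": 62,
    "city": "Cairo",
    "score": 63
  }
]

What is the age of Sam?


Looking up record where name = Sam
Record index: 0
Field 'age' = 34

ANSWER: 34


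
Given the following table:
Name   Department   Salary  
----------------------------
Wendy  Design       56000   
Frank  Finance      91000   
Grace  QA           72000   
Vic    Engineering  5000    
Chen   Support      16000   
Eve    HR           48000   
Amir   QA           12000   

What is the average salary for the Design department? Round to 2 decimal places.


Design department members:
  Wendy: 56000
Sum = 56000
Count = 1
Average = 56000 / 1 = 56000.00

ANSWER: 56000.00


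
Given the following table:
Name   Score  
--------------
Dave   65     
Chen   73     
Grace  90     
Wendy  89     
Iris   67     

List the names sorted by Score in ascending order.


Sorting by Score (ascending):
  Dave: 65
  Iris: 67
  Chen: 73
  Wendy: 89
  Grace: 90


ANSWER: Dave, Iris, Chen, Wendy, Grace


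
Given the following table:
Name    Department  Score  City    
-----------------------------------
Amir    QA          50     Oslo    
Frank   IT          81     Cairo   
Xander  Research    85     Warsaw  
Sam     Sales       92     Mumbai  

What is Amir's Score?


Row 1: Amir
Score = 50

ANSWER: 50


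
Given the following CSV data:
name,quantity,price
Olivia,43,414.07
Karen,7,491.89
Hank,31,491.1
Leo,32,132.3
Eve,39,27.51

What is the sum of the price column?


Values in 'price' column:
  Row 1: 414.07
  Row 2: 491.89
  Row 3: 491.1
  Row 4: 132.3
  Row 5: 27.51
Sum = 414.07 + 491.89 + 491.1 + 132.3 + 27.51 = 1556.87

ANSWER: 1556.87


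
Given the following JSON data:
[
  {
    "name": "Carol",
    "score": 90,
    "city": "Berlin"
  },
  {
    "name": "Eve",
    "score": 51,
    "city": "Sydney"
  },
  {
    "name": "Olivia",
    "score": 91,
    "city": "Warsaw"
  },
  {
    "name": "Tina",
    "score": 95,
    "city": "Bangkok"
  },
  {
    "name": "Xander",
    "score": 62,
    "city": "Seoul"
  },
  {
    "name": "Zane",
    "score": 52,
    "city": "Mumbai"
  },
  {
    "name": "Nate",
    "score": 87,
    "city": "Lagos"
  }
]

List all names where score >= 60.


Filtering records where score >= 60:
  Carol (score=90) -> YES
  Eve (score=51) -> no
  Olivia (score=91) -> YES
  Tina (score=95) -> YES
  Xander (score=62) -> YES
  Zane (score=52) -> no
  Nate (score=87) -> YES


ANSWER: Carol, Olivia, Tina, Xander, Nate


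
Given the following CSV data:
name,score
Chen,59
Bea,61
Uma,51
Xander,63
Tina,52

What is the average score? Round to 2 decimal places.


Scores: 59, 61, 51, 63, 52
Sum = 286
Count = 5
Average = 286 / 5 = 57.20

ANSWER: 57.20


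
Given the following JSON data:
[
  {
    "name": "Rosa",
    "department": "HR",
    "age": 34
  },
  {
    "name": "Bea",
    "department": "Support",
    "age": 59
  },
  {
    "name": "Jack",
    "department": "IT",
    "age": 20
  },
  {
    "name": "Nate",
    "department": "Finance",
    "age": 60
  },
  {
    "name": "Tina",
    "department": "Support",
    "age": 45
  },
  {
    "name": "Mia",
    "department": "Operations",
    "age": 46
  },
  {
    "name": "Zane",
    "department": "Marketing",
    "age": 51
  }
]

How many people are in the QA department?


Scanning records for department = QA
  No matches found
Count: 0

ANSWER: 0


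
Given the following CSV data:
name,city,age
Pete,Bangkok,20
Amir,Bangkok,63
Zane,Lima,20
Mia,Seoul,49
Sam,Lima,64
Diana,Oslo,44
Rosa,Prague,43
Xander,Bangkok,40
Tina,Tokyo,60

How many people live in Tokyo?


Scanning city column for 'Tokyo':
  Row 9: Tina -> MATCH
Total matches: 1

ANSWER: 1


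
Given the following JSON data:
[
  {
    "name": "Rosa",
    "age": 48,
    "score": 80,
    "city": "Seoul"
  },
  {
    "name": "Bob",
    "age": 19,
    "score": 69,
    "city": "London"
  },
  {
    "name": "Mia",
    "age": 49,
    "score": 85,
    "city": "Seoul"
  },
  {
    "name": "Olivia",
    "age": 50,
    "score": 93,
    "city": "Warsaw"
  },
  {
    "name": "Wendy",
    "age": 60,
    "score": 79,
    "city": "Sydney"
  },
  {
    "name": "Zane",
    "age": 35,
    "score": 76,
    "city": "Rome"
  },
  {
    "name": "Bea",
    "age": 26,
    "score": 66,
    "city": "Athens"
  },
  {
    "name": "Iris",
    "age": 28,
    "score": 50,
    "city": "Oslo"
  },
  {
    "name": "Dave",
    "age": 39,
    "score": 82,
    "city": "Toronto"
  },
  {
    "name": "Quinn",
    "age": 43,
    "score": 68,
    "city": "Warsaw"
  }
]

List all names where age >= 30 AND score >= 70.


Checking both conditions:
  Rosa (age=48, score=80) -> YES
  Bob (age=19, score=69) -> no
  Mia (age=49, score=85) -> YES
  Olivia (age=50, score=93) -> YES
  Wendy (age=60, score=79) -> YES
  Zane (age=35, score=76) -> YES
  Bea (age=26, score=66) -> no
  Iris (age=28, score=50) -> no
  Dave (age=39, score=82) -> YES
  Quinn (age=43, score=68) -> no


ANSWER: Rosa, Mia, Olivia, Wendy, Zane, Dave


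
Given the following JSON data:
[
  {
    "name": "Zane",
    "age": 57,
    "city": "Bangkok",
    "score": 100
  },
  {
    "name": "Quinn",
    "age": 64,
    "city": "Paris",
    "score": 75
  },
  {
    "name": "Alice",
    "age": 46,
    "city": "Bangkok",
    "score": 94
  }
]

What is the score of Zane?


Looking up record where name = Zane
Record index: 0
Field 'score' = 100

ANSWER: 100


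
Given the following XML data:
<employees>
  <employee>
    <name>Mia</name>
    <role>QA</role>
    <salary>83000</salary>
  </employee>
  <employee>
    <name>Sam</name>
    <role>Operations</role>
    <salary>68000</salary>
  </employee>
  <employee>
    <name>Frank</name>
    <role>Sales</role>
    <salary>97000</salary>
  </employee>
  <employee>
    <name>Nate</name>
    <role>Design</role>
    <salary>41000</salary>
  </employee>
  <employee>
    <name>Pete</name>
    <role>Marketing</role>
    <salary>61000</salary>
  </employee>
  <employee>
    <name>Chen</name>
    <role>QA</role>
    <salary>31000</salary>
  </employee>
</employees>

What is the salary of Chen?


Searching for <employee> with <name>Chen</name>
Found at position 6
<salary>31000</salary>

ANSWER: 31000


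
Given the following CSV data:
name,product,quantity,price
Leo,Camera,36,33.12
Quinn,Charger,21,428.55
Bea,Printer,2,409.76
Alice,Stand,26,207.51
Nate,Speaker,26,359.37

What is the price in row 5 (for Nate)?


Row 5: Nate
Column 'price' = 359.37

ANSWER: 359.37


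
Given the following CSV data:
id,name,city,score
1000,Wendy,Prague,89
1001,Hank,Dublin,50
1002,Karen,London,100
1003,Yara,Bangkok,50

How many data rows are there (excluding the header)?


Counting rows (excluding header):
Header: id,name,city,score
Data rows: 4

ANSWER: 4


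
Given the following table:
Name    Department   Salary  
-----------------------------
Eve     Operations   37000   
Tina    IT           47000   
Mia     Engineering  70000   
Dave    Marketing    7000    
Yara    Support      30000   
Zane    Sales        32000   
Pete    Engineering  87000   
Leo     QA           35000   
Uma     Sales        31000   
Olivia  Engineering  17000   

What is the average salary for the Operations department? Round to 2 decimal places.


Operations department members:
  Eve: 37000
Sum = 37000
Count = 1
Average = 37000 / 1 = 37000.00

ANSWER: 37000.00


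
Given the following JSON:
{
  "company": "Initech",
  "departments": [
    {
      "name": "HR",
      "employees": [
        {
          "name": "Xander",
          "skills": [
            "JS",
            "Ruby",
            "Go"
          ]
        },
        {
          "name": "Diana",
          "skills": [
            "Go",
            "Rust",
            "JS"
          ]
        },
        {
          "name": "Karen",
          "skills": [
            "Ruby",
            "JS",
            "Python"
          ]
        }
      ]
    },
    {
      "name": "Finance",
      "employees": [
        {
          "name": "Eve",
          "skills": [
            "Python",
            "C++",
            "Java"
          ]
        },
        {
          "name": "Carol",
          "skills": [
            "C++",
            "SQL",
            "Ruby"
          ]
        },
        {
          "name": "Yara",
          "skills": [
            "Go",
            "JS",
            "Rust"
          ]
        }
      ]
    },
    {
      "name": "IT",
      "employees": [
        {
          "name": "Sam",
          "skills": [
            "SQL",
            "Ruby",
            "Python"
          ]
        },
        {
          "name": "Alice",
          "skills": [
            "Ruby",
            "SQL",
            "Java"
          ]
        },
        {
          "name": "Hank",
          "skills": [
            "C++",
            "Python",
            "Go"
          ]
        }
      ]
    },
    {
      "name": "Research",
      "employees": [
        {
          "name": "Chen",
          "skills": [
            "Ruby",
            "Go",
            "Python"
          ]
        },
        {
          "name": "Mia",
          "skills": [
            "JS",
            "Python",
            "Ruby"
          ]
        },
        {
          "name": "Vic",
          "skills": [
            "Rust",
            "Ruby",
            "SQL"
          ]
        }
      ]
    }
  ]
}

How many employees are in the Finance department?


Path: departments[1].employees
Count: 3

ANSWER: 3


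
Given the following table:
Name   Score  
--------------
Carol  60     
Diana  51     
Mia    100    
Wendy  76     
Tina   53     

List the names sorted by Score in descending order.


Sorting by Score (descending):
  Mia: 100
  Wendy: 76
  Carol: 60
  Tina: 53
  Diana: 51


ANSWER: Mia, Wendy, Carol, Tina, Diana


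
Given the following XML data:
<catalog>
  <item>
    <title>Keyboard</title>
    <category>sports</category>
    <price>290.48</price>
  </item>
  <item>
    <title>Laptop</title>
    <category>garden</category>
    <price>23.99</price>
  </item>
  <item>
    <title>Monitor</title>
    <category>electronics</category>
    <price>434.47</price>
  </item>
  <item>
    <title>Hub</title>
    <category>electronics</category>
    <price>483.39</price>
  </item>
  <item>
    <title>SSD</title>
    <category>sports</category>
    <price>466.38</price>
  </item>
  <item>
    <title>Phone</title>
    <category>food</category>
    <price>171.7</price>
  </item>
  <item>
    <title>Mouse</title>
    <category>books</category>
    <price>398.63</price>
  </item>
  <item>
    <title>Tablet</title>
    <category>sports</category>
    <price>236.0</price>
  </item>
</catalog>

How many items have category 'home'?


Scanning <item> elements for <category>home</category>:
Count: 0

ANSWER: 0


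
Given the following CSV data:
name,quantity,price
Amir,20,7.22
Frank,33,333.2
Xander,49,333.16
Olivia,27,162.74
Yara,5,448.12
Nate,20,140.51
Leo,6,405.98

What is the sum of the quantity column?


Values in 'quantity' column:
  Row 1: 20
  Row 2: 33
  Row 3: 49
  Row 4: 27
  Row 5: 5
  Row 6: 20
  Row 7: 6
Sum = 20 + 33 + 49 + 27 + 5 + 20 + 6 = 160

ANSWER: 160


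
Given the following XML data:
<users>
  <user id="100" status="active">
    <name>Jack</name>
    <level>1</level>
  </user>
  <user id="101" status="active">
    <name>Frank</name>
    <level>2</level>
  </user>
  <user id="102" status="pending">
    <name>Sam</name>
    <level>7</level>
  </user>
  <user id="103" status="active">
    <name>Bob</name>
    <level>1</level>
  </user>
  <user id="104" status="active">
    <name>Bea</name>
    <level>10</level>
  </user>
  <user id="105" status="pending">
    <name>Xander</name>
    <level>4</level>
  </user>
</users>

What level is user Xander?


Finding user: Xander
<level>4</level>

ANSWER: 4


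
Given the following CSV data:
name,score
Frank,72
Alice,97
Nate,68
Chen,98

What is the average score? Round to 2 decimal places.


Scores: 72, 97, 68, 98
Sum = 335
Count = 4
Average = 335 / 4 = 83.75

ANSWER: 83.75


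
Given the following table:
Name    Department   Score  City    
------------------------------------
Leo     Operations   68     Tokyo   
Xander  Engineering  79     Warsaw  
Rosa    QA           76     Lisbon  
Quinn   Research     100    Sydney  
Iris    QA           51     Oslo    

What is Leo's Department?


Row 1: Leo
Department = Operations

ANSWER: Operations


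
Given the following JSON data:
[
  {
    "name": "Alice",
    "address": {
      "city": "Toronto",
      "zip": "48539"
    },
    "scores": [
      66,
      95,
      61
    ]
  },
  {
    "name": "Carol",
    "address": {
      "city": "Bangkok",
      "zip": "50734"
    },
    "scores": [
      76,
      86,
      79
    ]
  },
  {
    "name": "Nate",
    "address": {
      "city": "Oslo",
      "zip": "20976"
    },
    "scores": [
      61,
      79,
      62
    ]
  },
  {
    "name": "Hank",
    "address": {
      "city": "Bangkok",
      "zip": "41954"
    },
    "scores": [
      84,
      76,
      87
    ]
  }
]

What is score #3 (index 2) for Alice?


Path: records[0].scores[2]
Value: 61

ANSWER: 61


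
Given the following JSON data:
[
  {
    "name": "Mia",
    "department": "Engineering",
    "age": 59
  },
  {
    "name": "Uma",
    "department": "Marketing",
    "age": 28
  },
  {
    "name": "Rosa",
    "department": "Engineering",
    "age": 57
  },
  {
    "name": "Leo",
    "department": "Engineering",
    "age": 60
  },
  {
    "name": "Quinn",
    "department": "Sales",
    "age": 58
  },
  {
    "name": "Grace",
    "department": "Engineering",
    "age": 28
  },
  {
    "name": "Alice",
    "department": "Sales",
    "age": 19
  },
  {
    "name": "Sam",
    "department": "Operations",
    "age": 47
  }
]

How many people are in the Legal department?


Scanning records for department = Legal
  No matches found
Count: 0

ANSWER: 0


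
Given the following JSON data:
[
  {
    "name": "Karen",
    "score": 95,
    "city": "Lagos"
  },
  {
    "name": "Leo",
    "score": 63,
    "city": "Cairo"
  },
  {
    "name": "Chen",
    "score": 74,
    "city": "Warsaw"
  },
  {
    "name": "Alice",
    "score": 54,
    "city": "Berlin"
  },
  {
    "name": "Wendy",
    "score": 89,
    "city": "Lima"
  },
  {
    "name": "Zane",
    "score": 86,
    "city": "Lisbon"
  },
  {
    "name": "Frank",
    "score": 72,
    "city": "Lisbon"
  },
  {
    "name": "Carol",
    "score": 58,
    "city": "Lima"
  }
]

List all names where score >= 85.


Filtering records where score >= 85:
  Karen (score=95) -> YES
  Leo (score=63) -> no
  Chen (score=74) -> no
  Alice (score=54) -> no
  Wendy (score=89) -> YES
  Zane (score=86) -> YES
  Frank (score=72) -> no
  Carol (score=58) -> no


ANSWER: Karen, Wendy, Zane


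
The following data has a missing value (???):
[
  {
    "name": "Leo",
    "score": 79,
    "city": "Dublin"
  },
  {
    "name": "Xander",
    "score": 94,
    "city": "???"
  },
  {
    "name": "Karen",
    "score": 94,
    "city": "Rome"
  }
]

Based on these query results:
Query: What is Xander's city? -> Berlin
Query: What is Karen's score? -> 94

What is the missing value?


The missing value is Xander's city
From query: Xander's city = Berlin

ANSWER: Berlin


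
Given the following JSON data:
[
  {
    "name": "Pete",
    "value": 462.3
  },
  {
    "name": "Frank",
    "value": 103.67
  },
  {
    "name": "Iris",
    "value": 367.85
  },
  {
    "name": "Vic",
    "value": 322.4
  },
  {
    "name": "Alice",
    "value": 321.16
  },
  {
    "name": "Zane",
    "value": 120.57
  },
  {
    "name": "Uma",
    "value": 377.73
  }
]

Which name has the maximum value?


Comparing values:
  Pete: 462.3
  Frank: 103.67
  Iris: 367.85
  Vic: 322.4
  Alice: 321.16
  Zane: 120.57
  Uma: 377.73
Maximum: Pete (462.3)

ANSWER: Pete


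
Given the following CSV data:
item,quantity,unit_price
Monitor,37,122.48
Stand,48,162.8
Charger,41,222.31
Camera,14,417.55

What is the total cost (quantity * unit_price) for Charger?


Row: Charger
quantity = 41
unit_price = 222.31
total = 41 * 222.31 = 9114.71

ANSWER: 9114.71


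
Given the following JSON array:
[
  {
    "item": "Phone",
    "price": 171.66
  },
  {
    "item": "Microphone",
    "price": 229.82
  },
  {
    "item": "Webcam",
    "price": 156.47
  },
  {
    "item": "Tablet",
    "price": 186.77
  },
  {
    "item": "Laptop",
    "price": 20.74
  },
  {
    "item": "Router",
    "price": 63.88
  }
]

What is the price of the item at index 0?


Array index 0 -> Phone
price = 171.66

ANSWER: 171.66


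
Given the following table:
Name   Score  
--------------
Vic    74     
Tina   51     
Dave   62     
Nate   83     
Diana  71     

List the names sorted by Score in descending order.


Sorting by Score (descending):
  Nate: 83
  Vic: 74
  Diana: 71
  Dave: 62
  Tina: 51


ANSWER: Nate, Vic, Diana, Dave, Tina


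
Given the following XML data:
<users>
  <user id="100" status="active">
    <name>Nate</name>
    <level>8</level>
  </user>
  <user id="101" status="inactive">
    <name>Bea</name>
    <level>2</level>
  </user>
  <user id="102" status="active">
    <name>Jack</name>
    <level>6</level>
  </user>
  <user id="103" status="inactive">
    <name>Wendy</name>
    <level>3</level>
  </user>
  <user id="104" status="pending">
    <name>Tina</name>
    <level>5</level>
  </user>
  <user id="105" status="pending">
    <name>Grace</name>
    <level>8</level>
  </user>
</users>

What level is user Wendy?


Finding user: Wendy
<level>3</level>

ANSWER: 3


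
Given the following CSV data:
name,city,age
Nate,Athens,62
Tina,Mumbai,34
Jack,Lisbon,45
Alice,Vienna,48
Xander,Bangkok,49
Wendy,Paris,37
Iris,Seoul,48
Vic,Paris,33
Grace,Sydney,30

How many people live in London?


Scanning city column for 'London':
Total matches: 0

ANSWER: 0


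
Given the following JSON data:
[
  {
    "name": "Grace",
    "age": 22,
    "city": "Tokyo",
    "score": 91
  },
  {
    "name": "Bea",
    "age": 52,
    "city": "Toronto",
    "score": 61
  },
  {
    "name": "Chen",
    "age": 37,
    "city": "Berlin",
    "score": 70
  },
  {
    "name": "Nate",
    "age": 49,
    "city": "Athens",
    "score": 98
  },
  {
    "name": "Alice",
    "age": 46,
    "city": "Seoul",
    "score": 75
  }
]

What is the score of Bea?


Looking up record where name = Bea
Record index: 1
Field 'score' = 61

ANSWER: 61


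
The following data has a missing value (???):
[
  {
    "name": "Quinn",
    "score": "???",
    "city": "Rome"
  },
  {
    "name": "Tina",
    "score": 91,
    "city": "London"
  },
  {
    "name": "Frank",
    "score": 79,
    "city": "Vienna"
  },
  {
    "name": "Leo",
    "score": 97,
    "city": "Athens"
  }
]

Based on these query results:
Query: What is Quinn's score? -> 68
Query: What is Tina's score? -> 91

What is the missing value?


The missing value is Quinn's score
From query: Quinn's score = 68

ANSWER: 68


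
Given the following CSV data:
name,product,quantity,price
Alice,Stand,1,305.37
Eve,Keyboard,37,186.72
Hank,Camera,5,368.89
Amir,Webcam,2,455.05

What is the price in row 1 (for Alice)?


Row 1: Alice
Column 'price' = 305.37

ANSWER: 305.37


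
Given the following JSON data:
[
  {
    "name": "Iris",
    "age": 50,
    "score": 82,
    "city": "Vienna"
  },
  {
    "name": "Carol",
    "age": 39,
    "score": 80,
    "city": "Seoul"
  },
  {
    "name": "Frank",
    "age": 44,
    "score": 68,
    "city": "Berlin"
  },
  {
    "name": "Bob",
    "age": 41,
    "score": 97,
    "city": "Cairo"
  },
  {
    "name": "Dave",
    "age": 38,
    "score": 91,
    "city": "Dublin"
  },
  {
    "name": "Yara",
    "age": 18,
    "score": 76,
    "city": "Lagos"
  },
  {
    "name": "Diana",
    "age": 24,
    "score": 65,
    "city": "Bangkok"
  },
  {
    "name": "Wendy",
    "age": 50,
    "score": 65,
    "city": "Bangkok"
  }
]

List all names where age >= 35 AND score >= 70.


Checking both conditions:
  Iris (age=50, score=82) -> YES
  Carol (age=39, score=80) -> YES
  Frank (age=44, score=68) -> no
  Bob (age=41, score=97) -> YES
  Dave (age=38, score=91) -> YES
  Yara (age=18, score=76) -> no
  Diana (age=24, score=65) -> no
  Wendy (age=50, score=65) -> no


ANSWER: Iris, Carol, Bob, Dave


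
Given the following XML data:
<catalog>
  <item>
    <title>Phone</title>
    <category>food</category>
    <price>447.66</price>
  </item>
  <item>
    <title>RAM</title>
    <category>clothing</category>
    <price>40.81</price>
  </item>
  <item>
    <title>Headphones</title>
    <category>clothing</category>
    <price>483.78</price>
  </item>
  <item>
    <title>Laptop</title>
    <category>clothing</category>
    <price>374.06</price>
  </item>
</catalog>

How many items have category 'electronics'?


Scanning <item> elements for <category>electronics</category>:
Count: 0

ANSWER: 0


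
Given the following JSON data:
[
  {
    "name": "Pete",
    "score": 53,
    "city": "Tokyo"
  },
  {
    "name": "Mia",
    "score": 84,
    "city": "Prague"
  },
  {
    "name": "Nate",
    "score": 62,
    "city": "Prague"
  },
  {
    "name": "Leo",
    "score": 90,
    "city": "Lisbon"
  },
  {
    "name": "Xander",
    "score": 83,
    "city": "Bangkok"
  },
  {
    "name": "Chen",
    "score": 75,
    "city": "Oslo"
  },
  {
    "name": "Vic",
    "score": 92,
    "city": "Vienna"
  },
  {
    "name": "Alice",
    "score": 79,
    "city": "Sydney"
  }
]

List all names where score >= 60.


Filtering records where score >= 60:
  Pete (score=53) -> no
  Mia (score=84) -> YES
  Nate (score=62) -> YES
  Leo (score=90) -> YES
  Xander (score=83) -> YES
  Chen (score=75) -> YES
  Vic (score=92) -> YES
  Alice (score=79) -> YES


ANSWER: Mia, Nate, Leo, Xander, Chen, Vic, Alice


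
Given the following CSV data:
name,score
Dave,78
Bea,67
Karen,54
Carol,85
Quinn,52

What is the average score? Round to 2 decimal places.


Scores: 78, 67, 54, 85, 52
Sum = 336
Count = 5
Average = 336 / 5 = 67.20

ANSWER: 67.20


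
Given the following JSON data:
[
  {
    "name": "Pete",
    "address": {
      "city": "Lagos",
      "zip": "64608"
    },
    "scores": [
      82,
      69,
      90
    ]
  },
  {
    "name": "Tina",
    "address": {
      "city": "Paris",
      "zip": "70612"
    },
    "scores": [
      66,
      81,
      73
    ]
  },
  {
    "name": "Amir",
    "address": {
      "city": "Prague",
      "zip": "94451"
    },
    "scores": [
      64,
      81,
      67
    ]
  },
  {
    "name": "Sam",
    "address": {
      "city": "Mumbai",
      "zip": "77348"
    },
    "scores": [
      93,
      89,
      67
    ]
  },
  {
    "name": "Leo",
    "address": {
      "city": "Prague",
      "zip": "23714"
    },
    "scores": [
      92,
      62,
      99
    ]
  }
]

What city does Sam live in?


Path: records[3].address.city
Value: Mumbai

ANSWER: Mumbai


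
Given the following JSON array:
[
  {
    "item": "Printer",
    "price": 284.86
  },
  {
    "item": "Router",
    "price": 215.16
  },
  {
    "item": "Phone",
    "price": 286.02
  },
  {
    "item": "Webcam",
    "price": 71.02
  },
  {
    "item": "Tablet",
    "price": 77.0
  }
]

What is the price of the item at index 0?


Array index 0 -> Printer
price = 284.86

ANSWER: 284.86


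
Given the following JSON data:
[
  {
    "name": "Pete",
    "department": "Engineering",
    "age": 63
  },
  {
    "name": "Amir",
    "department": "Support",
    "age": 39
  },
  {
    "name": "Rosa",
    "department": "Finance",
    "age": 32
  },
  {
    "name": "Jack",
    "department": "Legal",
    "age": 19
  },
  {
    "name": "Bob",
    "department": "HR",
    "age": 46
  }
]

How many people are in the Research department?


Scanning records for department = Research
  No matches found
Count: 0

ANSWER: 0


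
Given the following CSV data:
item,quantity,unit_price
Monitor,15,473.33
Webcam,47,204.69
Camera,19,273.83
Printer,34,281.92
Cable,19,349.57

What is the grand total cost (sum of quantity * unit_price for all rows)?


Computing row totals:
  Monitor: 15 * 473.33 = 7099.95
  Webcam: 47 * 204.69 = 9620.43
  Camera: 19 * 273.83 = 5202.77
  Printer: 34 * 281.92 = 9585.28
  Cable: 19 * 349.57 = 6641.83
Grand total = 7099.95 + 9620.43 + 5202.77 + 9585.28 + 6641.83 = 38150.26

ANSWER: 38150.26


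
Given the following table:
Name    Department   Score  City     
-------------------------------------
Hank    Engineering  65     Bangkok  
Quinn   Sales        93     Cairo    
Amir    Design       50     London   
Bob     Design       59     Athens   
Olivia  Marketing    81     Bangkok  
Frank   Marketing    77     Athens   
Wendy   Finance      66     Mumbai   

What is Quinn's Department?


Row 2: Quinn
Department = Sales

ANSWER: Sales


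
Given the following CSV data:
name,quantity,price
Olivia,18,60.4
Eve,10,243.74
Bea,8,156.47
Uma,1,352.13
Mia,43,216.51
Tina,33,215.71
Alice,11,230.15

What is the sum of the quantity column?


Values in 'quantity' column:
  Row 1: 18
  Row 2: 10
  Row 3: 8
  Row 4: 1
  Row 5: 43
  Row 6: 33
  Row 7: 11
Sum = 18 + 10 + 8 + 1 + 43 + 33 + 11 = 124

ANSWER: 124


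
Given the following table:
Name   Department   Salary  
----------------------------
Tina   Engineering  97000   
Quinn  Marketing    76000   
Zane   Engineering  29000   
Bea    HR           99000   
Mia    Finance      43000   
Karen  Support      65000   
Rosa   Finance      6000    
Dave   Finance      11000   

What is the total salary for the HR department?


HR department members:
  Bea: 99000
Total = 99000 = 99000

ANSWER: 99000


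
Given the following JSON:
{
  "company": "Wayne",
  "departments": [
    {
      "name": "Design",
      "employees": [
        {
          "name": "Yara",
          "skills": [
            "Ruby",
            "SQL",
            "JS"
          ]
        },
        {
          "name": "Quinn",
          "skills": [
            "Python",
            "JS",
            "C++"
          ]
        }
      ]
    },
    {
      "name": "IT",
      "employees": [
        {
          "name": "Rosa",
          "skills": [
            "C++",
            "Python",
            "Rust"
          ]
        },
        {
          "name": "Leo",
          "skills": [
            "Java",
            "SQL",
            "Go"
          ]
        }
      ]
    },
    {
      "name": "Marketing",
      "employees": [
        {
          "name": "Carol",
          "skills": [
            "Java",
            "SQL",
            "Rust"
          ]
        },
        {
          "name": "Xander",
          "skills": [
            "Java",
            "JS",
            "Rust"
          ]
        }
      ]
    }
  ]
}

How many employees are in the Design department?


Path: departments[0].employees
Count: 2

ANSWER: 2


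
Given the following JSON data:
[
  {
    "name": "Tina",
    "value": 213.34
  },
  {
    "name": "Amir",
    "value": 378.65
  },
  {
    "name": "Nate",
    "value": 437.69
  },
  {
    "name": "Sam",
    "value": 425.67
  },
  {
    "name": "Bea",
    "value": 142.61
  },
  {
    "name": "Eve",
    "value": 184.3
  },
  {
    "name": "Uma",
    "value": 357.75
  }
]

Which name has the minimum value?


Comparing values:
  Tina: 213.34
  Amir: 378.65
  Nate: 437.69
  Sam: 425.67
  Bea: 142.61
  Eve: 184.3
  Uma: 357.75
Minimum: Bea (142.61)

ANSWER: Bea


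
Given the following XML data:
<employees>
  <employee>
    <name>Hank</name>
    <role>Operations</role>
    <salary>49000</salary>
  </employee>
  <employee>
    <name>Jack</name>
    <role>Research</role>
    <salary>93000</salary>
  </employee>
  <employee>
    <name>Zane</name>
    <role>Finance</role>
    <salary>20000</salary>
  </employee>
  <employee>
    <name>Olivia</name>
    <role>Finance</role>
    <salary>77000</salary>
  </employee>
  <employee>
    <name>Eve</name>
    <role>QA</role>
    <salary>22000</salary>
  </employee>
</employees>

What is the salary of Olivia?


Searching for <employee> with <name>Olivia</name>
Found at position 4
<salary>77000</salary>

ANSWER: 77000


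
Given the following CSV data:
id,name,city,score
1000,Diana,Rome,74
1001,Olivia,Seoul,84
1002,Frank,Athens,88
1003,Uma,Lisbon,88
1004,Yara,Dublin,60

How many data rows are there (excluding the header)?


Counting rows (excluding header):
Header: id,name,city,score
Data rows: 5

ANSWER: 5


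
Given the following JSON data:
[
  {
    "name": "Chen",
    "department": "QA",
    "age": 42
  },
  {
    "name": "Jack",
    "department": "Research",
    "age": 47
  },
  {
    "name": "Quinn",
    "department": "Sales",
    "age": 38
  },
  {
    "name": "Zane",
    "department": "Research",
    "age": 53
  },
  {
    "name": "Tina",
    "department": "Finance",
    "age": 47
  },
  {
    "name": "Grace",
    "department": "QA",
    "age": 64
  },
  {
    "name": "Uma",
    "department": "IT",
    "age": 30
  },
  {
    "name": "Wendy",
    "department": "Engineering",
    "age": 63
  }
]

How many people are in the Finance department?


Scanning records for department = Finance
  Record 4: Tina
Count: 1

ANSWER: 1


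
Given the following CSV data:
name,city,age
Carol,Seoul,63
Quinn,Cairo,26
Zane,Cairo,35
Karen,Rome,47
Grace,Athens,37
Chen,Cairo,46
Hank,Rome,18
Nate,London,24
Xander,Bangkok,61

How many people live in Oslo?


Scanning city column for 'Oslo':
Total matches: 0

ANSWER: 0


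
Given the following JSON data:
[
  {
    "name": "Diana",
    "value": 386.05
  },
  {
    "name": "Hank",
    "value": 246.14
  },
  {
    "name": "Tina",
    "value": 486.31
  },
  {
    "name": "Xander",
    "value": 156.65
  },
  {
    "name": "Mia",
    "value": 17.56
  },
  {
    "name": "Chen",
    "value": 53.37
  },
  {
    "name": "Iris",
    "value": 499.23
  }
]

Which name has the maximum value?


Comparing values:
  Diana: 386.05
  Hank: 246.14
  Tina: 486.31
  Xander: 156.65
  Mia: 17.56
  Chen: 53.37
  Iris: 499.23
Maximum: Iris (499.23)

ANSWER: Iris


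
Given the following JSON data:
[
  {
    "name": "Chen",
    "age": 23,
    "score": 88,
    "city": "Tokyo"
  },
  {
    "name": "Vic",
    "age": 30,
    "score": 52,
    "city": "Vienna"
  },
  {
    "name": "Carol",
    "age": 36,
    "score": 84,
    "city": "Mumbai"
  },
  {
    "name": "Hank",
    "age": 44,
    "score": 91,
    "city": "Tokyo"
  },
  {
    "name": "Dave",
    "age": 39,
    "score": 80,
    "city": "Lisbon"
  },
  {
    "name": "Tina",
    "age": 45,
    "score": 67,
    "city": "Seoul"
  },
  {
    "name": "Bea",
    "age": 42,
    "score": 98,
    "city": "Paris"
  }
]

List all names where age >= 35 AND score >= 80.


Checking both conditions:
  Chen (age=23, score=88) -> no
  Vic (age=30, score=52) -> no
  Carol (age=36, score=84) -> YES
  Hank (age=44, score=91) -> YES
  Dave (age=39, score=80) -> YES
  Tina (age=45, score=67) -> no
  Bea (age=42, score=98) -> YES


ANSWER: Carol, Hank, Dave, Bea


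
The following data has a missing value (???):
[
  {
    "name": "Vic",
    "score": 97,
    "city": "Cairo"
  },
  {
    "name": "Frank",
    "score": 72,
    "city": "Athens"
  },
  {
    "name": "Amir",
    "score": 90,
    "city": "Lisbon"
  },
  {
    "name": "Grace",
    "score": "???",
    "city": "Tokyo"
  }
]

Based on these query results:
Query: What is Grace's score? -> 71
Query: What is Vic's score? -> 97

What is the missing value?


The missing value is Grace's score
From query: Grace's score = 71

ANSWER: 71


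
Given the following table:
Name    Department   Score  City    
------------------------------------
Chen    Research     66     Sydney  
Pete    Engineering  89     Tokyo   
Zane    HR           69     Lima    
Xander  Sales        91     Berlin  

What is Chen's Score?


Row 1: Chen
Score = 66

ANSWER: 66


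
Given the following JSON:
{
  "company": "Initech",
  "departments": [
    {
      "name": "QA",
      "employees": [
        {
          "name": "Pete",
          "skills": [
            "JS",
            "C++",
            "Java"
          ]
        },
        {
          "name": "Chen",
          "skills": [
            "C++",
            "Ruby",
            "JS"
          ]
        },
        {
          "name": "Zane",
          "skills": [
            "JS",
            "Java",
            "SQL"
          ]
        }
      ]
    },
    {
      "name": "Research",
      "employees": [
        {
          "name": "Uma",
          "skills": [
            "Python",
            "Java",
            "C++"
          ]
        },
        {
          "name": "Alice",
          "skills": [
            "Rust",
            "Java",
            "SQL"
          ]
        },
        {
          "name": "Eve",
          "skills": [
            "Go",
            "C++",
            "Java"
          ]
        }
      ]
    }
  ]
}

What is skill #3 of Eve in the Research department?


Path: departments[1].employees[2].skills[2]
Value: Java

ANSWER: Java


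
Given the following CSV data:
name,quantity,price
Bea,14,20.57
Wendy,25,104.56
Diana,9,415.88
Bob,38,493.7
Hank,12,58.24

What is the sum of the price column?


Values in 'price' column:
  Row 1: 20.57
  Row 2: 104.56
  Row 3: 415.88
  Row 4: 493.7
  Row 5: 58.24
Sum = 20.57 + 104.56 + 415.88 + 493.7 + 58.24 = 1092.95

ANSWER: 1092.95


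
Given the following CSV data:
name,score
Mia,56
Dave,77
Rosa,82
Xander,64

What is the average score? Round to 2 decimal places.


Scores: 56, 77, 82, 64
Sum = 279
Count = 4
Average = 279 / 4 = 69.75

ANSWER: 69.75


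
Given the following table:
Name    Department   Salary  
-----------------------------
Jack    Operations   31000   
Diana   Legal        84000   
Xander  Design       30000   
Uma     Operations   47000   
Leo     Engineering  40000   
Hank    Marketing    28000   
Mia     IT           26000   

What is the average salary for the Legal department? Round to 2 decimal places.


Legal department members:
  Diana: 84000
Sum = 84000
Count = 1
Average = 84000 / 1 = 84000.00

ANSWER: 84000.00


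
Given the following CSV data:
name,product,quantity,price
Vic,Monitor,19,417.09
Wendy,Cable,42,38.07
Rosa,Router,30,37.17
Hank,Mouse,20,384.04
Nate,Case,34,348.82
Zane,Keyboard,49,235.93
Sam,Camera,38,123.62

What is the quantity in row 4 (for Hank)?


Row 4: Hank
Column 'quantity' = 20

ANSWER: 20


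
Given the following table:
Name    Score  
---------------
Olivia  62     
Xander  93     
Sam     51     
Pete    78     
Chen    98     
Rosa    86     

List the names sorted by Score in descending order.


Sorting by Score (descending):
  Chen: 98
  Xander: 93
  Rosa: 86
  Pete: 78
  Olivia: 62
  Sam: 51


ANSWER: Chen, Xander, Rosa, Pete, Olivia, Sam


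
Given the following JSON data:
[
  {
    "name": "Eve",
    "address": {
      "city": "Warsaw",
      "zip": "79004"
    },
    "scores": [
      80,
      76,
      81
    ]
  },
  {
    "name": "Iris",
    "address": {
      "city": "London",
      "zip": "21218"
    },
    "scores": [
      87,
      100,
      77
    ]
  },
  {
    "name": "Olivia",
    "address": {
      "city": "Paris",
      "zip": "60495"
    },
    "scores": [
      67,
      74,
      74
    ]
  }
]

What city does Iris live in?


Path: records[1].address.city
Value: London

ANSWER: London


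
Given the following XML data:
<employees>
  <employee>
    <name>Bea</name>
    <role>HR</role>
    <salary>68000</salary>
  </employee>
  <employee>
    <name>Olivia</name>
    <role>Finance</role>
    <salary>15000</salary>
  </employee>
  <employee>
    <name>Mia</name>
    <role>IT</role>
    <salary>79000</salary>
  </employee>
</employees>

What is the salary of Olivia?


Searching for <employee> with <name>Olivia</name>
Found at position 2
<salary>15000</salary>

ANSWER: 15000


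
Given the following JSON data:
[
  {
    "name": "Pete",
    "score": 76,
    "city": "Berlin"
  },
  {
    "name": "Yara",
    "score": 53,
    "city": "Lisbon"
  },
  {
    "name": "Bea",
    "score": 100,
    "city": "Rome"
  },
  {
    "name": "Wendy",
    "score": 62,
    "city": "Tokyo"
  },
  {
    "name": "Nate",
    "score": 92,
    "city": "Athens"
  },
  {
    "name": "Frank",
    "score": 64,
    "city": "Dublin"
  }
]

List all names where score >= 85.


Filtering records where score >= 85:
  Pete (score=76) -> no
  Yara (score=53) -> no
  Bea (score=100) -> YES
  Wendy (score=62) -> no
  Nate (score=92) -> YES
  Frank (score=64) -> no


ANSWER: Bea, Nate


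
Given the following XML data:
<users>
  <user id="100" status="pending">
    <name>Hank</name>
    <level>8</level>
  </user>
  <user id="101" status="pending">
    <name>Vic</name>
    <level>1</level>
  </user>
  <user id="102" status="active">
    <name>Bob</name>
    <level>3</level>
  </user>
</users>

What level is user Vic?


Finding user: Vic
<level>1</level>

ANSWER: 1


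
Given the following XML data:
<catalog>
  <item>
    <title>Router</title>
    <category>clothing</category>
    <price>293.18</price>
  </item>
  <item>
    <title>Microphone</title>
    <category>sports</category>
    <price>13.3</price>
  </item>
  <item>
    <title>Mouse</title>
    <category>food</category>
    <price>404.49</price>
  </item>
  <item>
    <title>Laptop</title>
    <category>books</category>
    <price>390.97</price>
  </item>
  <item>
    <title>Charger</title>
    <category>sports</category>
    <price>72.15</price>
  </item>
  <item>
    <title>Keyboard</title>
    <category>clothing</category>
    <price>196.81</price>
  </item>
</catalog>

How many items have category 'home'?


Scanning <item> elements for <category>home</category>:
Count: 0

ANSWER: 0


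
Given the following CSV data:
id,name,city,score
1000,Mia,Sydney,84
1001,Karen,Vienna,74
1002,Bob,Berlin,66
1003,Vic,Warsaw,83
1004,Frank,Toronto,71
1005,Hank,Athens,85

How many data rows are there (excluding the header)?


Counting rows (excluding header):
Header: id,name,city,score
Data rows: 6

ANSWER: 6


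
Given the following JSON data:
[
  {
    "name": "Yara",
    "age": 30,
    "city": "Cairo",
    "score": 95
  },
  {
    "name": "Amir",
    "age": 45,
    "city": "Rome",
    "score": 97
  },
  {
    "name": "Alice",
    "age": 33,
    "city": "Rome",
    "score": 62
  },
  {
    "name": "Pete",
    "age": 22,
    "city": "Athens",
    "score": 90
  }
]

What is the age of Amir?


Looking up record where name = Amir
Record index: 1
Field 'age' = 45

ANSWER: 45
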